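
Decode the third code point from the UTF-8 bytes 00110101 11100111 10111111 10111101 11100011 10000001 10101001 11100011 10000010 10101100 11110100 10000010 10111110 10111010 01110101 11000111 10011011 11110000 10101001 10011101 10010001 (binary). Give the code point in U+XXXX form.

U+3069

Offset 0: leading byte 0x35 = 00110101 → 1-byte char #1 = 35.
Offset 1: leading byte 0xE7 = 11100111 → 3-byte char #2 = E7 BF BD.
Offset 4: leading byte 0xE3 = 11100011 → 3-byte char #3 = E3 81 A9.
Leading byte 0xE3 = 11100011 matches 1110xxxx → 3-byte sequence.
Byte 1: 0xE3 = 11100011, payload 0011 (4 bits).
Byte 2: 0x81 = 10000001 (10xxxxxx ✓), payload 000001.
Byte 3: 0xA9 = 10101001 (10xxxxxx ✓), payload 101001.
Concatenate: 0011000001101001 = 0x3069 (16 bits → U+3069).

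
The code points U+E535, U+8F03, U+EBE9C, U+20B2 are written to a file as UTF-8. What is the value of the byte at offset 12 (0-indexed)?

0xB2

U+E535 → 3-byte form EE 94 B5 at offsets 0–2.
U+8F03 → 3-byte form E8 BC 83 at offsets 3–5.
U+EBE9C → 4-byte form F3 AB BA 9C at offsets 6–9.
U+20B2 → 3-byte form E2 82 B2 at offsets 10–12.
Offset 12 falls in char 4's range; it's byte 3 of E2 82 B2 = 0xB2.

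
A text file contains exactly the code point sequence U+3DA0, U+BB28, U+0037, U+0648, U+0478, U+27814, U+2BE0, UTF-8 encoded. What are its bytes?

E3 B6 A0 EB AC A8 37 D9 88 D1 B8 F0 A7 A0 94 E2 AF A0

U+3DA0: 3-byte form → E3 B6 A0.
U+BB28: 3-byte form → EB AC A8.
U+0037: 1-byte form → 37.
U+0648: 2-byte form → D9 88.
U+0478: 2-byte form → D1 B8.
U+27814: 4-byte form → F0 A7 A0 94.
U+2BE0: 3-byte form → E2 AF A0.
Concatenated (18 bytes): E3 B6 A0 EB AC A8 37 D9 88 D1 B8 F0 A7 A0 94 E2 AF A0.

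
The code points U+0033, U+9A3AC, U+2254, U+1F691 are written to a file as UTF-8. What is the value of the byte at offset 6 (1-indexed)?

1-indexed offset 6 is 0-indexed offset 5.
U+0033 → 1-byte form 33 at offsets 0–0.
U+9A3AC → 4-byte form F2 9A 8E AC at offsets 1–4.
U+2254 → 3-byte form E2 89 94 at offsets 5–7.
Offset 5 falls in char 3's range; it's byte 1 of E2 89 94 = 0xE2.

0xE2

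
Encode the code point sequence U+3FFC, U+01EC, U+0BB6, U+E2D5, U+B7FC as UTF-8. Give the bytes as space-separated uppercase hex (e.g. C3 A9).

U+3FFC: 3-byte form → E3 BF BC.
U+01EC: 2-byte form → C7 AC.
U+0BB6: 3-byte form → E0 AE B6.
U+E2D5: 3-byte form → EE 8B 95.
U+B7FC: 3-byte form → EB 9F BC.
Concatenated (14 bytes): E3 BF BC C7 AC E0 AE B6 EE 8B 95 EB 9F BC.

E3 BF BC C7 AC E0 AE B6 EE 8B 95 EB 9F BC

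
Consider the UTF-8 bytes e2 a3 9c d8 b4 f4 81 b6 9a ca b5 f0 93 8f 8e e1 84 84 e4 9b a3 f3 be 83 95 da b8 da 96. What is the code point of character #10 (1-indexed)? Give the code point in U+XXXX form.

U+0696

Offset 0: leading byte 0xE2 = 11100010 → 3-byte char #1 = E2 A3 9C.
Offset 3: leading byte 0xD8 = 11011000 → 2-byte char #2 = D8 B4.
Offset 5: leading byte 0xF4 = 11110100 → 4-byte char #3 = F4 81 B6 9A.
Offset 9: leading byte 0xCA = 11001010 → 2-byte char #4 = CA B5.
Offset 11: leading byte 0xF0 = 11110000 → 4-byte char #5 = F0 93 8F 8E.
Offset 15: leading byte 0xE1 = 11100001 → 3-byte char #6 = E1 84 84.
Offset 18: leading byte 0xE4 = 11100100 → 3-byte char #7 = E4 9B A3.
Offset 21: leading byte 0xF3 = 11110011 → 4-byte char #8 = F3 BE 83 95.
Offset 25: leading byte 0xDA = 11011010 → 2-byte char #9 = DA B8.
Offset 27: leading byte 0xDA = 11011010 → 2-byte char #10 = DA 96.
Leading byte 0xDA = 11011010 matches 110xxxxx → 2-byte sequence.
Byte 1: 0xDA = 11011010, payload 11010 (5 bits).
Byte 2: 0x96 = 10010110 (10xxxxxx ✓), payload 010110.
Concatenate: 11010010110 = 0x696 (11 bits → U+0696).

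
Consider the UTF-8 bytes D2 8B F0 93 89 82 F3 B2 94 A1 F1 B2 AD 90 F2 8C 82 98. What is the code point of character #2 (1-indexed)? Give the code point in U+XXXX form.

U+13242

Offset 0: leading byte 0xD2 = 11010010 → 2-byte char #1 = D2 8B.
Offset 2: leading byte 0xF0 = 11110000 → 4-byte char #2 = F0 93 89 82.
Leading byte 0xF0 = 11110000 matches 11110xxx → 4-byte sequence.
Byte 1: 0xF0 = 11110000, payload 000 (3 bits).
Byte 2: 0x93 = 10010011 (10xxxxxx ✓), payload 010011.
Byte 3: 0x89 = 10001001 (10xxxxxx ✓), payload 001001.
Byte 4: 0x82 = 10000010 (10xxxxxx ✓), payload 000010.
Concatenate: 000010011001001000010 = 0x13242 (21 bits → U+13242).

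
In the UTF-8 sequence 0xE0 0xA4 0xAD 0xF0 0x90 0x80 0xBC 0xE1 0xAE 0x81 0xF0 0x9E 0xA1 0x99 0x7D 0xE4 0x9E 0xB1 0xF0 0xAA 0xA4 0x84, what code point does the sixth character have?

U+47B1

Offset 0: leading byte 0xE0 = 11100000 → 3-byte char #1 = E0 A4 AD.
Offset 3: leading byte 0xF0 = 11110000 → 4-byte char #2 = F0 90 80 BC.
Offset 7: leading byte 0xE1 = 11100001 → 3-byte char #3 = E1 AE 81.
Offset 10: leading byte 0xF0 = 11110000 → 4-byte char #4 = F0 9E A1 99.
Offset 14: leading byte 0x7D = 01111101 → 1-byte char #5 = 7D.
Offset 15: leading byte 0xE4 = 11100100 → 3-byte char #6 = E4 9E B1.
Leading byte 0xE4 = 11100100 matches 1110xxxx → 3-byte sequence.
Byte 1: 0xE4 = 11100100, payload 0100 (4 bits).
Byte 2: 0x9E = 10011110 (10xxxxxx ✓), payload 011110.
Byte 3: 0xB1 = 10110001 (10xxxxxx ✓), payload 110001.
Concatenate: 0100011110110001 = 0x47B1 (16 bits → U+47B1).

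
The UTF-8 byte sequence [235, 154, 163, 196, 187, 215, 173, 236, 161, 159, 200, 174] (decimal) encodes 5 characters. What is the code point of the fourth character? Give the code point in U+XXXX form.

Offset 0: leading byte 0xEB = 11101011 → 3-byte char #1 = EB 9A A3.
Offset 3: leading byte 0xC4 = 11000100 → 2-byte char #2 = C4 BB.
Offset 5: leading byte 0xD7 = 11010111 → 2-byte char #3 = D7 AD.
Offset 7: leading byte 0xEC = 11101100 → 3-byte char #4 = EC A1 9F.
Leading byte 0xEC = 11101100 matches 1110xxxx → 3-byte sequence.
Byte 1: 0xEC = 11101100, payload 1100 (4 bits).
Byte 2: 0xA1 = 10100001 (10xxxxxx ✓), payload 100001.
Byte 3: 0x9F = 10011111 (10xxxxxx ✓), payload 011111.
Concatenate: 1100100001011111 = 0xC85F (16 bits → U+C85F).

U+C85F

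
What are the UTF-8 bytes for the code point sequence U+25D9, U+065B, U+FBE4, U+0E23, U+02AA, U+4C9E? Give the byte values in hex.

E2 97 99 D9 9B EF AF A4 E0 B8 A3 CA AA E4 B2 9E

U+25D9: 3-byte form → E2 97 99.
U+065B: 2-byte form → D9 9B.
U+FBE4: 3-byte form → EF AF A4.
U+0E23: 3-byte form → E0 B8 A3.
U+02AA: 2-byte form → CA AA.
U+4C9E: 3-byte form → E4 B2 9E.
Concatenated (16 bytes): E2 97 99 D9 9B EF AF A4 E0 B8 A3 CA AA E4 B2 9E.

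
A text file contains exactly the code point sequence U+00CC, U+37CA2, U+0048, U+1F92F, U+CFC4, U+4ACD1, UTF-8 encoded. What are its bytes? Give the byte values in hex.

U+00CC: 2-byte form → C3 8C.
U+37CA2: 4-byte form → F0 B7 B2 A2.
U+0048: 1-byte form → 48.
U+1F92F: 4-byte form → F0 9F A4 AF.
U+CFC4: 3-byte form → EC BF 84.
U+4ACD1: 4-byte form → F1 8A B3 91.
Concatenated (18 bytes): C3 8C F0 B7 B2 A2 48 F0 9F A4 AF EC BF 84 F1 8A B3 91.

C3 8C F0 B7 B2 A2 48 F0 9F A4 AF EC BF 84 F1 8A B3 91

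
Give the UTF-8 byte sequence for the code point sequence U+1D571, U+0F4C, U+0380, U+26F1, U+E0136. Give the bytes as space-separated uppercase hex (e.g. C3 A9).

F0 9D 95 B1 E0 BD 8C CE 80 E2 9B B1 F3 A0 84 B6

U+1D571: 4-byte form → F0 9D 95 B1.
U+0F4C: 3-byte form → E0 BD 8C.
U+0380: 2-byte form → CE 80.
U+26F1: 3-byte form → E2 9B B1.
U+E0136: 4-byte form → F3 A0 84 B6.
Concatenated (16 bytes): F0 9D 95 B1 E0 BD 8C CE 80 E2 9B B1 F3 A0 84 B6.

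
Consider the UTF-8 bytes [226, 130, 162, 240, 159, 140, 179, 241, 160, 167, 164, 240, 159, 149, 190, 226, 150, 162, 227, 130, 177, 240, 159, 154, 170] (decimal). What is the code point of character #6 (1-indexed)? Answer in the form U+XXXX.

Offset 0: leading byte 0xE2 = 11100010 → 3-byte char #1 = E2 82 A2.
Offset 3: leading byte 0xF0 = 11110000 → 4-byte char #2 = F0 9F 8C B3.
Offset 7: leading byte 0xF1 = 11110001 → 4-byte char #3 = F1 A0 A7 A4.
Offset 11: leading byte 0xF0 = 11110000 → 4-byte char #4 = F0 9F 95 BE.
Offset 15: leading byte 0xE2 = 11100010 → 3-byte char #5 = E2 96 A2.
Offset 18: leading byte 0xE3 = 11100011 → 3-byte char #6 = E3 82 B1.
Leading byte 0xE3 = 11100011 matches 1110xxxx → 3-byte sequence.
Byte 1: 0xE3 = 11100011, payload 0011 (4 bits).
Byte 2: 0x82 = 10000010 (10xxxxxx ✓), payload 000010.
Byte 3: 0xB1 = 10110001 (10xxxxxx ✓), payload 110001.
Concatenate: 0011000010110001 = 0x30B1 (16 bits → U+30B1).

U+30B1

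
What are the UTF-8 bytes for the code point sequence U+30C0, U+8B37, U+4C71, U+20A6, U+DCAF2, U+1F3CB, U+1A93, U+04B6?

E3 83 80 E8 AC B7 E4 B1 B1 E2 82 A6 F3 9C AB B2 F0 9F 8F 8B E1 AA 93 D2 B6

U+30C0: 3-byte form → E3 83 80.
U+8B37: 3-byte form → E8 AC B7.
U+4C71: 3-byte form → E4 B1 B1.
U+20A6: 3-byte form → E2 82 A6.
U+DCAF2: 4-byte form → F3 9C AB B2.
U+1F3CB: 4-byte form → F0 9F 8F 8B.
U+1A93: 3-byte form → E1 AA 93.
U+04B6: 2-byte form → D2 B6.
Concatenated (25 bytes): E3 83 80 E8 AC B7 E4 B1 B1 E2 82 A6 F3 9C AB B2 F0 9F 8F 8B E1 AA 93 D2 B6.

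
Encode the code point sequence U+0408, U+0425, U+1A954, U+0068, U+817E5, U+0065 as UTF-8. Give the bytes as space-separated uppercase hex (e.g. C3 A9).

D0 88 D0 A5 F0 9A A5 94 68 F2 81 9F A5 65

U+0408: 2-byte form → D0 88.
U+0425: 2-byte form → D0 A5.
U+1A954: 4-byte form → F0 9A A5 94.
U+0068: 1-byte form → 68.
U+817E5: 4-byte form → F2 81 9F A5.
U+0065: 1-byte form → 65.
Concatenated (14 bytes): D0 88 D0 A5 F0 9A A5 94 68 F2 81 9F A5 65.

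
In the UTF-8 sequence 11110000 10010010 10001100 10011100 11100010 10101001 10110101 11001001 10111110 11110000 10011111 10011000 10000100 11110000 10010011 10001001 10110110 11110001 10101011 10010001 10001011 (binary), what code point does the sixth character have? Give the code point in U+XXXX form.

U+6B44B

Offset 0: leading byte 0xF0 = 11110000 → 4-byte char #1 = F0 92 8C 9C.
Offset 4: leading byte 0xE2 = 11100010 → 3-byte char #2 = E2 A9 B5.
Offset 7: leading byte 0xC9 = 11001001 → 2-byte char #3 = C9 BE.
Offset 9: leading byte 0xF0 = 11110000 → 4-byte char #4 = F0 9F 98 84.
Offset 13: leading byte 0xF0 = 11110000 → 4-byte char #5 = F0 93 89 B6.
Offset 17: leading byte 0xF1 = 11110001 → 4-byte char #6 = F1 AB 91 8B.
Leading byte 0xF1 = 11110001 matches 11110xxx → 4-byte sequence.
Byte 1: 0xF1 = 11110001, payload 001 (3 bits).
Byte 2: 0xAB = 10101011 (10xxxxxx ✓), payload 101011.
Byte 3: 0x91 = 10010001 (10xxxxxx ✓), payload 010001.
Byte 4: 0x8B = 10001011 (10xxxxxx ✓), payload 001011.
Concatenate: 001101011010001001011 = 0x6B44B (21 bits → U+6B44B).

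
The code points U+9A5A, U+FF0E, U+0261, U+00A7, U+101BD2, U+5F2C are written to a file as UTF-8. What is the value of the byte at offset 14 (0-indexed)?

U+9A5A → 3-byte form E9 A9 9A at offsets 0–2.
U+FF0E → 3-byte form EF BC 8E at offsets 3–5.
U+0261 → 2-byte form C9 A1 at offsets 6–7.
U+00A7 → 2-byte form C2 A7 at offsets 8–9.
U+101BD2 → 4-byte form F4 81 AF 92 at offsets 10–13.
U+5F2C → 3-byte form E5 BC AC at offsets 14–16.
Offset 14 falls in char 6's range; it's byte 1 of E5 BC AC = 0xE5.

0xE5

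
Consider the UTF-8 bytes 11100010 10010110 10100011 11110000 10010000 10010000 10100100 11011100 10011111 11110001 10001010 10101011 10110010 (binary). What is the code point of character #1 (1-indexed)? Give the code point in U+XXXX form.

Offset 0: leading byte 0xE2 = 11100010 → 3-byte char #1 = E2 96 A3.
Leading byte 0xE2 = 11100010 matches 1110xxxx → 3-byte sequence.
Byte 1: 0xE2 = 11100010, payload 0010 (4 bits).
Byte 2: 0x96 = 10010110 (10xxxxxx ✓), payload 010110.
Byte 3: 0xA3 = 10100011 (10xxxxxx ✓), payload 100011.
Concatenate: 0010010110100011 = 0x25A3 (16 bits → U+25A3).

U+25A3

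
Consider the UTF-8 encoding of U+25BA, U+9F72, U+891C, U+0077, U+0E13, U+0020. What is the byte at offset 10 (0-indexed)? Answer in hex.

U+25BA → 3-byte form E2 96 BA at offsets 0–2.
U+9F72 → 3-byte form E9 BD B2 at offsets 3–5.
U+891C → 3-byte form E8 A4 9C at offsets 6–8.
U+0077 → 1-byte form 77 at offsets 9–9.
U+0E13 → 3-byte form E0 B8 93 at offsets 10–12.
Offset 10 falls in char 5's range; it's byte 1 of E0 B8 93 = 0xE0.

0xE0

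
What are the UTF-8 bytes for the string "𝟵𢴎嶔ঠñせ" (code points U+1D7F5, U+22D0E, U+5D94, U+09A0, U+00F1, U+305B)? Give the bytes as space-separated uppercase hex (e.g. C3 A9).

F0 9D 9F B5 F0 A2 B4 8E E5 B6 94 E0 A6 A0 C3 B1 E3 81 9B

U+1D7F5: 4-byte form → F0 9D 9F B5.
U+22D0E: 4-byte form → F0 A2 B4 8E.
U+5D94: 3-byte form → E5 B6 94.
U+09A0: 3-byte form → E0 A6 A0.
U+00F1: 2-byte form → C3 B1.
U+305B: 3-byte form → E3 81 9B.
Concatenated (19 bytes): F0 9D 9F B5 F0 A2 B4 8E E5 B6 94 E0 A6 A0 C3 B1 E3 81 9B.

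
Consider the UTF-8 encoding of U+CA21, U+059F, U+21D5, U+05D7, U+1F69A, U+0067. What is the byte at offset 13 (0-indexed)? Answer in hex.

U+CA21 → 3-byte form EC A8 A1 at offsets 0–2.
U+059F → 2-byte form D6 9F at offsets 3–4.
U+21D5 → 3-byte form E2 87 95 at offsets 5–7.
U+05D7 → 2-byte form D7 97 at offsets 8–9.
U+1F69A → 4-byte form F0 9F 9A 9A at offsets 10–13.
Offset 13 falls in char 5's range; it's byte 4 of F0 9F 9A 9A = 0x9A.

0x9A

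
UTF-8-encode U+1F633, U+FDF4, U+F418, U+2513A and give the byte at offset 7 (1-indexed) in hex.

1-indexed offset 7 is 0-indexed offset 6.
U+1F633 → 4-byte form F0 9F 98 B3 at offsets 0–3.
U+FDF4 → 3-byte form EF B7 B4 at offsets 4–6.
Offset 6 falls in char 2's range; it's byte 3 of EF B7 B4 = 0xB4.

0xB4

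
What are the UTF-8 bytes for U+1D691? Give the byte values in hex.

F0 9D 9A 91

U+1D691 = 0x1D691 = 120465 decimal. In range U+10000–U+10FFFF → 4-byte form: 11110xxx 10xxxxxx 10xxxxxx 10xxxxxx.
Binary (21 bits): 000011101011010010001.
Split 3+6+6+6: 000 | 011101 | 011010 | 010001.
Byte 1: 11110000 = 0xF0.
Byte 2: 10011101 = 0x9D.
Byte 3: 10011010 = 0x9A.
Byte 4: 10010001 = 0x91.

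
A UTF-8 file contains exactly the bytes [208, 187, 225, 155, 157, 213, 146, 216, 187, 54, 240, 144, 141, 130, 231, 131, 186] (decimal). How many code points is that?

7

Byte at offset 0: 0xD0 = 11010000 → 2-byte char (#1). Advance 2.
Byte at offset 2: 0xE1 = 11100001 → 3-byte char (#2). Advance 3.
Byte at offset 5: 0xD5 = 11010101 → 2-byte char (#3). Advance 2.
Byte at offset 7: 0xD8 = 11011000 → 2-byte char (#4). Advance 2.
Byte at offset 9: 0x36 = 00110110 → 1-byte char (#5). Advance 1.
Byte at offset 10: 0xF0 = 11110000 → 4-byte char (#6). Advance 4.
Byte at offset 14: 0xE7 = 11100111 → 3-byte char (#7). Advance 3.
Reached end at offset 17 after 7 code points.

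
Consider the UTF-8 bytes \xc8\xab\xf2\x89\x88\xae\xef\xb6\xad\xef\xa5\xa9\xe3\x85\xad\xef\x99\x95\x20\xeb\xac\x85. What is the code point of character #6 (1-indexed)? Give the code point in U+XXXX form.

Offset 0: leading byte 0xC8 = 11001000 → 2-byte char #1 = C8 AB.
Offset 2: leading byte 0xF2 = 11110010 → 4-byte char #2 = F2 89 88 AE.
Offset 6: leading byte 0xEF = 11101111 → 3-byte char #3 = EF B6 AD.
Offset 9: leading byte 0xEF = 11101111 → 3-byte char #4 = EF A5 A9.
Offset 12: leading byte 0xE3 = 11100011 → 3-byte char #5 = E3 85 AD.
Offset 15: leading byte 0xEF = 11101111 → 3-byte char #6 = EF 99 95.
Leading byte 0xEF = 11101111 matches 1110xxxx → 3-byte sequence.
Byte 1: 0xEF = 11101111, payload 1111 (4 bits).
Byte 2: 0x99 = 10011001 (10xxxxxx ✓), payload 011001.
Byte 3: 0x95 = 10010101 (10xxxxxx ✓), payload 010101.
Concatenate: 1111011001010101 = 0xF655 (16 bits → U+F655).

U+F655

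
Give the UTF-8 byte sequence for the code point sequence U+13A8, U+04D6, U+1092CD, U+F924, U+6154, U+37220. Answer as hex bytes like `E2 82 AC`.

E1 8E A8 D3 96 F4 89 8B 8D EF A4 A4 E6 85 94 F0 B7 88 A0

U+13A8: 3-byte form → E1 8E A8.
U+04D6: 2-byte form → D3 96.
U+1092CD: 4-byte form → F4 89 8B 8D.
U+F924: 3-byte form → EF A4 A4.
U+6154: 3-byte form → E6 85 94.
U+37220: 4-byte form → F0 B7 88 A0.
Concatenated (19 bytes): E1 8E A8 D3 96 F4 89 8B 8D EF A4 A4 E6 85 94 F0 B7 88 A0.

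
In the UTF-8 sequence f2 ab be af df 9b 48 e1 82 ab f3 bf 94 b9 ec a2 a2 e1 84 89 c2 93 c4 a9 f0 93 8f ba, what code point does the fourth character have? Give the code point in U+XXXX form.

Offset 0: leading byte 0xF2 = 11110010 → 4-byte char #1 = F2 AB BE AF.
Offset 4: leading byte 0xDF = 11011111 → 2-byte char #2 = DF 9B.
Offset 6: leading byte 0x48 = 01001000 → 1-byte char #3 = 48.
Offset 7: leading byte 0xE1 = 11100001 → 3-byte char #4 = E1 82 AB.
Leading byte 0xE1 = 11100001 matches 1110xxxx → 3-byte sequence.
Byte 1: 0xE1 = 11100001, payload 0001 (4 bits).
Byte 2: 0x82 = 10000010 (10xxxxxx ✓), payload 000010.
Byte 3: 0xAB = 10101011 (10xxxxxx ✓), payload 101011.
Concatenate: 0001000010101011 = 0x10AB (16 bits → U+10AB).

U+10AB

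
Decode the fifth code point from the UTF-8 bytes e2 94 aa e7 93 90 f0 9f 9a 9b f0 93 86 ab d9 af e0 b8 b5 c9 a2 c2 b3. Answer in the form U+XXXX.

Offset 0: leading byte 0xE2 = 11100010 → 3-byte char #1 = E2 94 AA.
Offset 3: leading byte 0xE7 = 11100111 → 3-byte char #2 = E7 93 90.
Offset 6: leading byte 0xF0 = 11110000 → 4-byte char #3 = F0 9F 9A 9B.
Offset 10: leading byte 0xF0 = 11110000 → 4-byte char #4 = F0 93 86 AB.
Offset 14: leading byte 0xD9 = 11011001 → 2-byte char #5 = D9 AF.
Leading byte 0xD9 = 11011001 matches 110xxxxx → 2-byte sequence.
Byte 1: 0xD9 = 11011001, payload 11001 (5 bits).
Byte 2: 0xAF = 10101111 (10xxxxxx ✓), payload 101111.
Concatenate: 11001101111 = 0x66F (11 bits → U+066F).

U+066F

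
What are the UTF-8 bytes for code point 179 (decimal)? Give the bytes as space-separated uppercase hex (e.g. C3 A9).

C2 B3

U+00B3 = 0xB3 = 179 decimal. In range U+0080–U+07FF → 2-byte form: 110xxxxx 10xxxxxx.
Binary (11 bits): 00010110011.
Split 5+6: 00010 | 110011.
Byte 1: 11000010 = 0xC2.
Byte 2: 10110011 = 0xB3.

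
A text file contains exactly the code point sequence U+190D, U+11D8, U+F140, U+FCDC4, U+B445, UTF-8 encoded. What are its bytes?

E1 A4 8D E1 87 98 EF 85 80 F3 BC B7 84 EB 91 85

U+190D: 3-byte form → E1 A4 8D.
U+11D8: 3-byte form → E1 87 98.
U+F140: 3-byte form → EF 85 80.
U+FCDC4: 4-byte form → F3 BC B7 84.
U+B445: 3-byte form → EB 91 85.
Concatenated (16 bytes): E1 A4 8D E1 87 98 EF 85 80 F3 BC B7 84 EB 91 85.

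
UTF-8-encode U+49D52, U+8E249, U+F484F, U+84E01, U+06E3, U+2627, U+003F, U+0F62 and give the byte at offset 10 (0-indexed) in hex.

0xA1

U+49D52 → 4-byte form F1 89 B5 92 at offsets 0–3.
U+8E249 → 4-byte form F2 8E 89 89 at offsets 4–7.
U+F484F → 4-byte form F3 B4 A1 8F at offsets 8–11.
Offset 10 falls in char 3's range; it's byte 3 of F3 B4 A1 8F = 0xA1.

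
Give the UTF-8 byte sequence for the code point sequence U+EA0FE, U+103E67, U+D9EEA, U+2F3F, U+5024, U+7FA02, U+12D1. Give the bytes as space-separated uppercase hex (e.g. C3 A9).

U+EA0FE: 4-byte form → F3 AA 83 BE.
U+103E67: 4-byte form → F4 83 B9 A7.
U+D9EEA: 4-byte form → F3 99 BB AA.
U+2F3F: 3-byte form → E2 BC BF.
U+5024: 3-byte form → E5 80 A4.
U+7FA02: 4-byte form → F1 BF A8 82.
U+12D1: 3-byte form → E1 8B 91.
Concatenated (25 bytes): F3 AA 83 BE F4 83 B9 A7 F3 99 BB AA E2 BC BF E5 80 A4 F1 BF A8 82 E1 8B 91.

F3 AA 83 BE F4 83 B9 A7 F3 99 BB AA E2 BC BF E5 80 A4 F1 BF A8 82 E1 8B 91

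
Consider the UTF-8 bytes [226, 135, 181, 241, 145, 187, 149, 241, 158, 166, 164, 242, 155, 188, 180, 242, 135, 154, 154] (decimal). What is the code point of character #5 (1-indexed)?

Offset 0: leading byte 0xE2 = 11100010 → 3-byte char #1 = E2 87 B5.
Offset 3: leading byte 0xF1 = 11110001 → 4-byte char #2 = F1 91 BB 95.
Offset 7: leading byte 0xF1 = 11110001 → 4-byte char #3 = F1 9E A6 A4.
Offset 11: leading byte 0xF2 = 11110010 → 4-byte char #4 = F2 9B BC B4.
Offset 15: leading byte 0xF2 = 11110010 → 4-byte char #5 = F2 87 9A 9A.
Leading byte 0xF2 = 11110010 matches 11110xxx → 4-byte sequence.
Byte 1: 0xF2 = 11110010, payload 010 (3 bits).
Byte 2: 0x87 = 10000111 (10xxxxxx ✓), payload 000111.
Byte 3: 0x9A = 10011010 (10xxxxxx ✓), payload 011010.
Byte 4: 0x9A = 10011010 (10xxxxxx ✓), payload 011010.
Concatenate: 010000111011010011010 = 0x8769A (21 bits → U+8769A).

U+8769A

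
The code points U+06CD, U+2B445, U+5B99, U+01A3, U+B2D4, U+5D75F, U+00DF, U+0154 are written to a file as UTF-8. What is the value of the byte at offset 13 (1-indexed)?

1-indexed offset 13 is 0-indexed offset 12.
U+06CD → 2-byte form DB 8D at offsets 0–1.
U+2B445 → 4-byte form F0 AB 91 85 at offsets 2–5.
U+5B99 → 3-byte form E5 AE 99 at offsets 6–8.
U+01A3 → 2-byte form C6 A3 at offsets 9–10.
U+B2D4 → 3-byte form EB 8B 94 at offsets 11–13.
Offset 12 falls in char 5's range; it's byte 2 of EB 8B 94 = 0x8B.

0x8B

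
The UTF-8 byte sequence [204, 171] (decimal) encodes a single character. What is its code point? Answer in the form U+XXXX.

U+032B

Leading byte 0xCC = 11001100 matches 110xxxxx → 2-byte sequence.
Byte 1: 0xCC = 11001100, payload 01100 (5 bits).
Byte 2: 0xAB = 10101011 (10xxxxxx ✓), payload 101011.
Concatenate: 01100101011 = 0x32B (11 bits → U+032B).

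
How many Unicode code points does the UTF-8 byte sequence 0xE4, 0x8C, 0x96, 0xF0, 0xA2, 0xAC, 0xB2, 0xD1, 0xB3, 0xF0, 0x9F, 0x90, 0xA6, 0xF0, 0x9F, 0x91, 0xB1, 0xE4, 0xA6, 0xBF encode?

6

Byte at offset 0: 0xE4 = 11100100 → 3-byte char (#1). Advance 3.
Byte at offset 3: 0xF0 = 11110000 → 4-byte char (#2). Advance 4.
Byte at offset 7: 0xD1 = 11010001 → 2-byte char (#3). Advance 2.
Byte at offset 9: 0xF0 = 11110000 → 4-byte char (#4). Advance 4.
Byte at offset 13: 0xF0 = 11110000 → 4-byte char (#5). Advance 4.
Byte at offset 17: 0xE4 = 11100100 → 3-byte char (#6). Advance 3.
Reached end at offset 20 after 6 code points.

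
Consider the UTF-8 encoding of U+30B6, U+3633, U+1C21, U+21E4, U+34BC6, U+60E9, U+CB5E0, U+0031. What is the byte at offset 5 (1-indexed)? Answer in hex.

1-indexed offset 5 is 0-indexed offset 4.
U+30B6 → 3-byte form E3 82 B6 at offsets 0–2.
U+3633 → 3-byte form E3 98 B3 at offsets 3–5.
Offset 4 falls in char 2's range; it's byte 2 of E3 98 B3 = 0x98.

0x98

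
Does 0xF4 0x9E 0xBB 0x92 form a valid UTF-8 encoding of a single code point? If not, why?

Leading byte 0xF4 = 11110100 → 4-byte form.
Payload = 0x11EED2, which exceeds U+10FFFF, the maximum Unicode code point. (Leading bytes F5–FF, or F4 followed by ≥ 0x90, are invalid.)

invalid (encodes a value above U+10FFFF)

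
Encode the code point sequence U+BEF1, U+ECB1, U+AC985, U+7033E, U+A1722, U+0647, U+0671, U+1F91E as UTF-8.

EB BB B1 EE B2 B1 F2 AC A6 85 F1 B0 8C BE F2 A1 9C A2 D9 87 D9 B1 F0 9F A4 9E

U+BEF1: 3-byte form → EB BB B1.
U+ECB1: 3-byte form → EE B2 B1.
U+AC985: 4-byte form → F2 AC A6 85.
U+7033E: 4-byte form → F1 B0 8C BE.
U+A1722: 4-byte form → F2 A1 9C A2.
U+0647: 2-byte form → D9 87.
U+0671: 2-byte form → D9 B1.
U+1F91E: 4-byte form → F0 9F A4 9E.
Concatenated (26 bytes): EB BB B1 EE B2 B1 F2 AC A6 85 F1 B0 8C BE F2 A1 9C A2 D9 87 D9 B1 F0 9F A4 9E.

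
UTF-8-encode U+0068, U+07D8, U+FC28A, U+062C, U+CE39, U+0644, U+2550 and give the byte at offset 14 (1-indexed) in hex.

1-indexed offset 14 is 0-indexed offset 13.
U+0068 → 1-byte form 68 at offsets 0–0.
U+07D8 → 2-byte form DF 98 at offsets 1–2.
U+FC28A → 4-byte form F3 BC 8A 8A at offsets 3–6.
U+062C → 2-byte form D8 AC at offsets 7–8.
U+CE39 → 3-byte form EC B8 B9 at offsets 9–11.
U+0644 → 2-byte form D9 84 at offsets 12–13.
Offset 13 falls in char 6's range; it's byte 2 of D9 84 = 0x84.

0x84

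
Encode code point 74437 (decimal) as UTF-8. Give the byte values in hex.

U+122C5 = 0x122C5 = 74437 decimal. In range U+10000–U+10FFFF → 4-byte form: 11110xxx 10xxxxxx 10xxxxxx 10xxxxxx.
Binary (21 bits): 000010010001011000101.
Split 3+6+6+6: 000 | 010010 | 001011 | 000101.
Byte 1: 11110000 = 0xF0.
Byte 2: 10010010 = 0x92.
Byte 3: 10001011 = 0x8B.
Byte 4: 10000101 = 0x85.

F0 92 8B 85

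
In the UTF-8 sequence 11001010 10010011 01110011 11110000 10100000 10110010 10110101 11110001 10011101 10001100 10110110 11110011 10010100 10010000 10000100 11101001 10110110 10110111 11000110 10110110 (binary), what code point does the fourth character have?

Offset 0: leading byte 0xCA = 11001010 → 2-byte char #1 = CA 93.
Offset 2: leading byte 0x73 = 01110011 → 1-byte char #2 = 73.
Offset 3: leading byte 0xF0 = 11110000 → 4-byte char #3 = F0 A0 B2 B5.
Offset 7: leading byte 0xF1 = 11110001 → 4-byte char #4 = F1 9D 8C B6.
Leading byte 0xF1 = 11110001 matches 11110xxx → 4-byte sequence.
Byte 1: 0xF1 = 11110001, payload 001 (3 bits).
Byte 2: 0x9D = 10011101 (10xxxxxx ✓), payload 011101.
Byte 3: 0x8C = 10001100 (10xxxxxx ✓), payload 001100.
Byte 4: 0xB6 = 10110110 (10xxxxxx ✓), payload 110110.
Concatenate: 001011101001100110110 = 0x5D336 (21 bits → U+5D336).

U+5D336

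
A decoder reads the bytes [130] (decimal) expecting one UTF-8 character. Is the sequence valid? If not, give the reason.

invalid (continuation byte with no leading byte)

Byte 0x82 = 10000010 has the form 10xxxxxx — a continuation byte — but there is no preceding leading byte.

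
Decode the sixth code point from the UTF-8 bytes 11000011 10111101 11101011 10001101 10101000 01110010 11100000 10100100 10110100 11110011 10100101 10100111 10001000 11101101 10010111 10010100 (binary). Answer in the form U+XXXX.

U+D5D4

Offset 0: leading byte 0xC3 = 11000011 → 2-byte char #1 = C3 BD.
Offset 2: leading byte 0xEB = 11101011 → 3-byte char #2 = EB 8D A8.
Offset 5: leading byte 0x72 = 01110010 → 1-byte char #3 = 72.
Offset 6: leading byte 0xE0 = 11100000 → 3-byte char #4 = E0 A4 B4.
Offset 9: leading byte 0xF3 = 11110011 → 4-byte char #5 = F3 A5 A7 88.
Offset 13: leading byte 0xED = 11101101 → 3-byte char #6 = ED 97 94.
Leading byte 0xED = 11101101 matches 1110xxxx → 3-byte sequence.
Byte 1: 0xED = 11101101, payload 1101 (4 bits).
Byte 2: 0x97 = 10010111 (10xxxxxx ✓), payload 010111.
Byte 3: 0x94 = 10010100 (10xxxxxx ✓), payload 010100.
Concatenate: 1101010111010100 = 0xD5D4 (16 bits → U+D5D4).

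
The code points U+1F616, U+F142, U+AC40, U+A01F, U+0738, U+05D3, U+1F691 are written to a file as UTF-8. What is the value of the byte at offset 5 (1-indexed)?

0xEF

1-indexed offset 5 is 0-indexed offset 4.
U+1F616 → 4-byte form F0 9F 98 96 at offsets 0–3.
U+F142 → 3-byte form EF 85 82 at offsets 4–6.
Offset 4 falls in char 2's range; it's byte 1 of EF 85 82 = 0xEF.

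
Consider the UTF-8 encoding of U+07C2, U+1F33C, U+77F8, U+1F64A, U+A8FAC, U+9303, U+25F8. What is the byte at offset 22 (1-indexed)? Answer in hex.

1-indexed offset 22 is 0-indexed offset 21.
U+07C2 → 2-byte form DF 82 at offsets 0–1.
U+1F33C → 4-byte form F0 9F 8C BC at offsets 2–5.
U+77F8 → 3-byte form E7 9F B8 at offsets 6–8.
U+1F64A → 4-byte form F0 9F 99 8A at offsets 9–12.
U+A8FAC → 4-byte form F2 A8 BE AC at offsets 13–16.
U+9303 → 3-byte form E9 8C 83 at offsets 17–19.
U+25F8 → 3-byte form E2 97 B8 at offsets 20–22.
Offset 21 falls in char 7's range; it's byte 2 of E2 97 B8 = 0x97.

0x97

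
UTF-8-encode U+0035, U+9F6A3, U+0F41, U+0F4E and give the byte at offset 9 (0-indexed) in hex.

U+0035 → 1-byte form 35 at offsets 0–0.
U+9F6A3 → 4-byte form F2 9F 9A A3 at offsets 1–4.
U+0F41 → 3-byte form E0 BD 81 at offsets 5–7.
U+0F4E → 3-byte form E0 BD 8E at offsets 8–10.
Offset 9 falls in char 4's range; it's byte 2 of E0 BD 8E = 0xBD.

0xBD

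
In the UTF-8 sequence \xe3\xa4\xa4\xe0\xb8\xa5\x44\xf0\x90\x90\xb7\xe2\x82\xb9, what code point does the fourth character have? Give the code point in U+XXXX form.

Offset 0: leading byte 0xE3 = 11100011 → 3-byte char #1 = E3 A4 A4.
Offset 3: leading byte 0xE0 = 11100000 → 3-byte char #2 = E0 B8 A5.
Offset 6: leading byte 0x44 = 01000100 → 1-byte char #3 = 44.
Offset 7: leading byte 0xF0 = 11110000 → 4-byte char #4 = F0 90 90 B7.
Leading byte 0xF0 = 11110000 matches 11110xxx → 4-byte sequence.
Byte 1: 0xF0 = 11110000, payload 000 (3 bits).
Byte 2: 0x90 = 10010000 (10xxxxxx ✓), payload 010000.
Byte 3: 0x90 = 10010000 (10xxxxxx ✓), payload 010000.
Byte 4: 0xB7 = 10110111 (10xxxxxx ✓), payload 110111.
Concatenate: 000010000010000110111 = 0x10437 (21 bits → U+10437).

U+10437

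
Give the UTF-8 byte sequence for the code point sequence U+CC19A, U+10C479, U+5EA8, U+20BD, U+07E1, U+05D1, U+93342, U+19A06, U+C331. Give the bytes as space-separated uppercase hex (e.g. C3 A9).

U+CC19A: 4-byte form → F3 8C 86 9A.
U+10C479: 4-byte form → F4 8C 91 B9.
U+5EA8: 3-byte form → E5 BA A8.
U+20BD: 3-byte form → E2 82 BD.
U+07E1: 2-byte form → DF A1.
U+05D1: 2-byte form → D7 91.
U+93342: 4-byte form → F2 93 8D 82.
U+19A06: 4-byte form → F0 99 A8 86.
U+C331: 3-byte form → EC 8C B1.
Concatenated (29 bytes): F3 8C 86 9A F4 8C 91 B9 E5 BA A8 E2 82 BD DF A1 D7 91 F2 93 8D 82 F0 99 A8 86 EC 8C B1.

F3 8C 86 9A F4 8C 91 B9 E5 BA A8 E2 82 BD DF A1 D7 91 F2 93 8D 82 F0 99 A8 86 EC 8C B1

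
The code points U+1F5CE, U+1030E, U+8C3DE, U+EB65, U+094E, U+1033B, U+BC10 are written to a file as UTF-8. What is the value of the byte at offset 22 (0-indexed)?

0xEB

U+1F5CE → 4-byte form F0 9F 97 8E at offsets 0–3.
U+1030E → 4-byte form F0 90 8C 8E at offsets 4–7.
U+8C3DE → 4-byte form F2 8C 8F 9E at offsets 8–11.
U+EB65 → 3-byte form EE AD A5 at offsets 12–14.
U+094E → 3-byte form E0 A5 8E at offsets 15–17.
U+1033B → 4-byte form F0 90 8C BB at offsets 18–21.
U+BC10 → 3-byte form EB B0 90 at offsets 22–24.
Offset 22 falls in char 7's range; it's byte 1 of EB B0 90 = 0xEB.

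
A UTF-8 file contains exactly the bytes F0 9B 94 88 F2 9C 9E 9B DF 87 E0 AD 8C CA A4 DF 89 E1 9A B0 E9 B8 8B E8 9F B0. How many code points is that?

Byte at offset 0: 0xF0 = 11110000 → 4-byte char (#1). Advance 4.
Byte at offset 4: 0xF2 = 11110010 → 4-byte char (#2). Advance 4.
Byte at offset 8: 0xDF = 11011111 → 2-byte char (#3). Advance 2.
Byte at offset 10: 0xE0 = 11100000 → 3-byte char (#4). Advance 3.
Byte at offset 13: 0xCA = 11001010 → 2-byte char (#5). Advance 2.
Byte at offset 15: 0xDF = 11011111 → 2-byte char (#6). Advance 2.
Byte at offset 17: 0xE1 = 11100001 → 3-byte char (#7). Advance 3.
Byte at offset 20: 0xE9 = 11101001 → 3-byte char (#8). Advance 3.
Byte at offset 23: 0xE8 = 11101000 → 3-byte char (#9). Advance 3.
Reached end at offset 26 after 9 code points.

9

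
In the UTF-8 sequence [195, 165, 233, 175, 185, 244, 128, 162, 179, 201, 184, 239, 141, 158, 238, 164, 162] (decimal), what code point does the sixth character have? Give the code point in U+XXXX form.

Offset 0: leading byte 0xC3 = 11000011 → 2-byte char #1 = C3 A5.
Offset 2: leading byte 0xE9 = 11101001 → 3-byte char #2 = E9 AF B9.
Offset 5: leading byte 0xF4 = 11110100 → 4-byte char #3 = F4 80 A2 B3.
Offset 9: leading byte 0xC9 = 11001001 → 2-byte char #4 = C9 B8.
Offset 11: leading byte 0xEF = 11101111 → 3-byte char #5 = EF 8D 9E.
Offset 14: leading byte 0xEE = 11101110 → 3-byte char #6 = EE A4 A2.
Leading byte 0xEE = 11101110 matches 1110xxxx → 3-byte sequence.
Byte 1: 0xEE = 11101110, payload 1110 (4 bits).
Byte 2: 0xA4 = 10100100 (10xxxxxx ✓), payload 100100.
Byte 3: 0xA2 = 10100010 (10xxxxxx ✓), payload 100010.
Concatenate: 1110100100100010 = 0xE922 (16 bits → U+E922).

U+E922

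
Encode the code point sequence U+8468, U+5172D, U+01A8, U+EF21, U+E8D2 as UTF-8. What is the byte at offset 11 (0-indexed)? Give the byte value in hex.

U+8468 → 3-byte form E8 91 A8 at offsets 0–2.
U+5172D → 4-byte form F1 91 9C AD at offsets 3–6.
U+01A8 → 2-byte form C6 A8 at offsets 7–8.
U+EF21 → 3-byte form EE BC A1 at offsets 9–11.
Offset 11 falls in char 4's range; it's byte 3 of EE BC A1 = 0xA1.

0xA1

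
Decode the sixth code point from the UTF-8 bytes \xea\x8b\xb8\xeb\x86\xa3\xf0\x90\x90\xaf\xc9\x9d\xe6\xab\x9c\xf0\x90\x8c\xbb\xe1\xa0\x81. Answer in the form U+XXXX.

Offset 0: leading byte 0xEA = 11101010 → 3-byte char #1 = EA 8B B8.
Offset 3: leading byte 0xEB = 11101011 → 3-byte char #2 = EB 86 A3.
Offset 6: leading byte 0xF0 = 11110000 → 4-byte char #3 = F0 90 90 AF.
Offset 10: leading byte 0xC9 = 11001001 → 2-byte char #4 = C9 9D.
Offset 12: leading byte 0xE6 = 11100110 → 3-byte char #5 = E6 AB 9C.
Offset 15: leading byte 0xF0 = 11110000 → 4-byte char #6 = F0 90 8C BB.
Leading byte 0xF0 = 11110000 matches 11110xxx → 4-byte sequence.
Byte 1: 0xF0 = 11110000, payload 000 (3 bits).
Byte 2: 0x90 = 10010000 (10xxxxxx ✓), payload 010000.
Byte 3: 0x8C = 10001100 (10xxxxxx ✓), payload 001100.
Byte 4: 0xBB = 10111011 (10xxxxxx ✓), payload 111011.
Concatenate: 000010000001100111011 = 0x1033B (21 bits → U+1033B).

U+1033B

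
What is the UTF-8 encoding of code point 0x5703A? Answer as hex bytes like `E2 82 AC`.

F1 97 80 BA

U+5703A = 0x5703A = 356410 decimal. In range U+10000–U+10FFFF → 4-byte form: 11110xxx 10xxxxxx 10xxxxxx 10xxxxxx.
Binary (21 bits): 001010111000000111010.
Split 3+6+6+6: 001 | 010111 | 000000 | 111010.
Byte 1: 11110001 = 0xF1.
Byte 2: 10010111 = 0x97.
Byte 3: 10000000 = 0x80.
Byte 4: 10111010 = 0xBA.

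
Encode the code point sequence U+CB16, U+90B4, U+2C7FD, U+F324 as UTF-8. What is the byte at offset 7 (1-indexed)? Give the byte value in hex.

0xF0

1-indexed offset 7 is 0-indexed offset 6.
U+CB16 → 3-byte form EC AC 96 at offsets 0–2.
U+90B4 → 3-byte form E9 82 B4 at offsets 3–5.
U+2C7FD → 4-byte form F0 AC 9F BD at offsets 6–9.
Offset 6 falls in char 3's range; it's byte 1 of F0 AC 9F BD = 0xF0.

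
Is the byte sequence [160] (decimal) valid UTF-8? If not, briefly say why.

Byte 0xA0 = 10100000 has the form 10xxxxxx — a continuation byte — but there is no preceding leading byte.

invalid (continuation byte with no leading byte)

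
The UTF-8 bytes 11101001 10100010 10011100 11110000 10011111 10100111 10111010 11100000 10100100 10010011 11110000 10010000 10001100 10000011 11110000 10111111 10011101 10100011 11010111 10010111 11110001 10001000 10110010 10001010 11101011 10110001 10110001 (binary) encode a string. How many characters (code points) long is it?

8

Byte at offset 0: 0xE9 = 11101001 → 3-byte char (#1). Advance 3.
Byte at offset 3: 0xF0 = 11110000 → 4-byte char (#2). Advance 4.
Byte at offset 7: 0xE0 = 11100000 → 3-byte char (#3). Advance 3.
Byte at offset 10: 0xF0 = 11110000 → 4-byte char (#4). Advance 4.
Byte at offset 14: 0xF0 = 11110000 → 4-byte char (#5). Advance 4.
Byte at offset 18: 0xD7 = 11010111 → 2-byte char (#6). Advance 2.
Byte at offset 20: 0xF1 = 11110001 → 4-byte char (#7). Advance 4.
Byte at offset 24: 0xEB = 11101011 → 3-byte char (#8). Advance 3.
Reached end at offset 27 after 8 code points.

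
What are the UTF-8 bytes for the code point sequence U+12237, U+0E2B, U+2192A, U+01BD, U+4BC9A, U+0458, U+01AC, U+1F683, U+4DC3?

U+12237: 4-byte form → F0 92 88 B7.
U+0E2B: 3-byte form → E0 B8 AB.
U+2192A: 4-byte form → F0 A1 A4 AA.
U+01BD: 2-byte form → C6 BD.
U+4BC9A: 4-byte form → F1 8B B2 9A.
U+0458: 2-byte form → D1 98.
U+01AC: 2-byte form → C6 AC.
U+1F683: 4-byte form → F0 9F 9A 83.
U+4DC3: 3-byte form → E4 B7 83.
Concatenated (28 bytes): F0 92 88 B7 E0 B8 AB F0 A1 A4 AA C6 BD F1 8B B2 9A D1 98 C6 AC F0 9F 9A 83 E4 B7 83.

F0 92 88 B7 E0 B8 AB F0 A1 A4 AA C6 BD F1 8B B2 9A D1 98 C6 AC F0 9F 9A 83 E4 B7 83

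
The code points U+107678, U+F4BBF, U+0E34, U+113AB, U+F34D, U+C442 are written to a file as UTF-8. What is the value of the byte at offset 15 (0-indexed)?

U+107678 → 4-byte form F4 87 99 B8 at offsets 0–3.
U+F4BBF → 4-byte form F3 B4 AE BF at offsets 4–7.
U+0E34 → 3-byte form E0 B8 B4 at offsets 8–10.
U+113AB → 4-byte form F0 91 8E AB at offsets 11–14.
U+F34D → 3-byte form EF 8D 8D at offsets 15–17.
Offset 15 falls in char 5's range; it's byte 1 of EF 8D 8D = 0xEF.

0xEF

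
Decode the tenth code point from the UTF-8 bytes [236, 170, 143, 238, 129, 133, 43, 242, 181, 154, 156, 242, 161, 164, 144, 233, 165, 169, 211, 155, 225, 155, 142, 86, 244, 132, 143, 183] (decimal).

Offset 0: leading byte 0xEC = 11101100 → 3-byte char #1 = EC AA 8F.
Offset 3: leading byte 0xEE = 11101110 → 3-byte char #2 = EE 81 85.
Offset 6: leading byte 0x2B = 00101011 → 1-byte char #3 = 2B.
Offset 7: leading byte 0xF2 = 11110010 → 4-byte char #4 = F2 B5 9A 9C.
Offset 11: leading byte 0xF2 = 11110010 → 4-byte char #5 = F2 A1 A4 90.
Offset 15: leading byte 0xE9 = 11101001 → 3-byte char #6 = E9 A5 A9.
Offset 18: leading byte 0xD3 = 11010011 → 2-byte char #7 = D3 9B.
Offset 20: leading byte 0xE1 = 11100001 → 3-byte char #8 = E1 9B 8E.
Offset 23: leading byte 0x56 = 01010110 → 1-byte char #9 = 56.
Offset 24: leading byte 0xF4 = 11110100 → 4-byte char #10 = F4 84 8F B7.
Leading byte 0xF4 = 11110100 matches 11110xxx → 4-byte sequence.
Byte 1: 0xF4 = 11110100, payload 100 (3 bits).
Byte 2: 0x84 = 10000100 (10xxxxxx ✓), payload 000100.
Byte 3: 0x8F = 10001111 (10xxxxxx ✓), payload 001111.
Byte 4: 0xB7 = 10110111 (10xxxxxx ✓), payload 110111.
Concatenate: 100000100001111110111 = 0x1043F7 (21 bits → U+1043F7).

U+1043F7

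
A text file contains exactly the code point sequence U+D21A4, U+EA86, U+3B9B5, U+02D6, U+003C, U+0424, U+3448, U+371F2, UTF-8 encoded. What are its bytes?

F3 92 86 A4 EE AA 86 F0 BB A6 B5 CB 96 3C D0 A4 E3 91 88 F0 B7 87 B2

U+D21A4: 4-byte form → F3 92 86 A4.
U+EA86: 3-byte form → EE AA 86.
U+3B9B5: 4-byte form → F0 BB A6 B5.
U+02D6: 2-byte form → CB 96.
U+003C: 1-byte form → 3C.
U+0424: 2-byte form → D0 A4.
U+3448: 3-byte form → E3 91 88.
U+371F2: 4-byte form → F0 B7 87 B2.
Concatenated (23 bytes): F3 92 86 A4 EE AA 86 F0 BB A6 B5 CB 96 3C D0 A4 E3 91 88 F0 B7 87 B2.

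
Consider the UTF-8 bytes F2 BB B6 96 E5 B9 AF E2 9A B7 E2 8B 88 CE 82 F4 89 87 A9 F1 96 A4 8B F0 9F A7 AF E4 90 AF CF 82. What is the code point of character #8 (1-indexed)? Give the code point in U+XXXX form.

U+1F9EF

Offset 0: leading byte 0xF2 = 11110010 → 4-byte char #1 = F2 BB B6 96.
Offset 4: leading byte 0xE5 = 11100101 → 3-byte char #2 = E5 B9 AF.
Offset 7: leading byte 0xE2 = 11100010 → 3-byte char #3 = E2 9A B7.
Offset 10: leading byte 0xE2 = 11100010 → 3-byte char #4 = E2 8B 88.
Offset 13: leading byte 0xCE = 11001110 → 2-byte char #5 = CE 82.
Offset 15: leading byte 0xF4 = 11110100 → 4-byte char #6 = F4 89 87 A9.
Offset 19: leading byte 0xF1 = 11110001 → 4-byte char #7 = F1 96 A4 8B.
Offset 23: leading byte 0xF0 = 11110000 → 4-byte char #8 = F0 9F A7 AF.
Leading byte 0xF0 = 11110000 matches 11110xxx → 4-byte sequence.
Byte 1: 0xF0 = 11110000, payload 000 (3 bits).
Byte 2: 0x9F = 10011111 (10xxxxxx ✓), payload 011111.
Byte 3: 0xA7 = 10100111 (10xxxxxx ✓), payload 100111.
Byte 4: 0xAF = 10101111 (10xxxxxx ✓), payload 101111.
Concatenate: 000011111100111101111 = 0x1F9EF (21 bits → U+1F9EF).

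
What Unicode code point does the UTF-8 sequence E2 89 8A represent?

Leading byte 0xE2 = 11100010 matches 1110xxxx → 3-byte sequence.
Byte 1: 0xE2 = 11100010, payload 0010 (4 bits).
Byte 2: 0x89 = 10001001 (10xxxxxx ✓), payload 001001.
Byte 3: 0x8A = 10001010 (10xxxxxx ✓), payload 001010.
Concatenate: 0010001001001010 = 0x224A (16 bits → U+224A).

U+224A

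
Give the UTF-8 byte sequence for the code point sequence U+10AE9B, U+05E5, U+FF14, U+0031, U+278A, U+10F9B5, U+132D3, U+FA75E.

U+10AE9B: 4-byte form → F4 8A BA 9B.
U+05E5: 2-byte form → D7 A5.
U+FF14: 3-byte form → EF BC 94.
U+0031: 1-byte form → 31.
U+278A: 3-byte form → E2 9E 8A.
U+10F9B5: 4-byte form → F4 8F A6 B5.
U+132D3: 4-byte form → F0 93 8B 93.
U+FA75E: 4-byte form → F3 BA 9D 9E.
Concatenated (25 bytes): F4 8A BA 9B D7 A5 EF BC 94 31 E2 9E 8A F4 8F A6 B5 F0 93 8B 93 F3 BA 9D 9E.

F4 8A BA 9B D7 A5 EF BC 94 31 E2 9E 8A F4 8F A6 B5 F0 93 8B 93 F3 BA 9D 9E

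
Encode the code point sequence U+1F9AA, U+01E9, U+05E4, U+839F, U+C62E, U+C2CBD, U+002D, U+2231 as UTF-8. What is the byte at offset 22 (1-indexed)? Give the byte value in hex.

0xB1

1-indexed offset 22 is 0-indexed offset 21.
U+1F9AA → 4-byte form F0 9F A6 AA at offsets 0–3.
U+01E9 → 2-byte form C7 A9 at offsets 4–5.
U+05E4 → 2-byte form D7 A4 at offsets 6–7.
U+839F → 3-byte form E8 8E 9F at offsets 8–10.
U+C62E → 3-byte form EC 98 AE at offsets 11–13.
U+C2CBD → 4-byte form F3 82 B2 BD at offsets 14–17.
U+002D → 1-byte form 2D at offsets 18–18.
U+2231 → 3-byte form E2 88 B1 at offsets 19–21.
Offset 21 falls in char 8's range; it's byte 3 of E2 88 B1 = 0xB1.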